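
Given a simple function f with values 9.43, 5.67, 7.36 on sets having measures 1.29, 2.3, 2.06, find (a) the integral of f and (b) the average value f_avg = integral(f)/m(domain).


Step 1: Integral = sum(value_i * measure_i)
= 9.43*1.29 + 5.67*2.3 + 7.36*2.06
= 12.1647 + 13.041 + 15.1616
= 40.3673
Step 2: Total measure of domain = 1.29 + 2.3 + 2.06 = 5.65
Step 3: Average value = 40.3673 / 5.65 = 7.144655


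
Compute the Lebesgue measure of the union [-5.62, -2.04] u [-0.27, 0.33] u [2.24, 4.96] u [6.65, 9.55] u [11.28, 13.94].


For pairwise disjoint intervals, m(union) = sum of lengths.
= (-2.04 - -5.62) + (0.33 - -0.27) + (4.96 - 2.24) + (9.55 - 6.65) + (13.94 - 11.28)
= 3.58 + 0.6 + 2.72 + 2.9 + 2.66
= 12.46


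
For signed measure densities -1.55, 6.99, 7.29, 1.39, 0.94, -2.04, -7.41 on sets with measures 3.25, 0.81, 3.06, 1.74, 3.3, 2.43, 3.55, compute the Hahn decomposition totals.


Step 1: Compute signed measure on each set:
  Set 1: -1.55 * 3.25 = -5.0375
  Set 2: 6.99 * 0.81 = 5.6619
  Set 3: 7.29 * 3.06 = 22.3074
  Set 4: 1.39 * 1.74 = 2.4186
  Set 5: 0.94 * 3.3 = 3.102
  Set 6: -2.04 * 2.43 = -4.9572
  Set 7: -7.41 * 3.55 = -26.3055
Step 2: Total signed measure = (-5.0375) + (5.6619) + (22.3074) + (2.4186) + (3.102) + (-4.9572) + (-26.3055)
     = -2.8103
Step 3: Positive part mu+(X) = sum of positive contributions = 33.4899
Step 4: Negative part mu-(X) = |sum of negative contributions| = 36.3002


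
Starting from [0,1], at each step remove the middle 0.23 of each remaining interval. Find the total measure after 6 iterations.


Step 1: At each step, fraction remaining = 1 - 0.23 = 0.77
Step 2: After 6 steps, measure = (0.77)^6
Step 3: Computing the power step by step:
  After step 1: 0.77
  After step 2: 0.5929
  After step 3: 0.456533
  After step 4: 0.35153
  After step 5: 0.270678
  ...
Result = 0.208422


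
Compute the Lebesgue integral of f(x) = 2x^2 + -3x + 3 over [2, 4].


The Lebesgue integral of a Riemann-integrable function agrees with the Riemann integral.
Antiderivative F(x) = (2/3)x^3 + (-3/2)x^2 + 3x
F(4) = (2/3)*4^3 + (-3/2)*4^2 + 3*4
     = (2/3)*64 + (-3/2)*16 + 3*4
     = 42.666667 + -24 + 12
     = 30.666667
F(2) = 5.333333
Integral = F(4) - F(2) = 30.666667 - 5.333333 = 25.333333


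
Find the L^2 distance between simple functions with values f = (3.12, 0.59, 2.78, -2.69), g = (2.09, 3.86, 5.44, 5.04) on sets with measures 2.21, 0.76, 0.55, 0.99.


Step 1: Compute differences f_i - g_i:
  3.12 - 2.09 = 1.03
  0.59 - 3.86 = -3.27
  2.78 - 5.44 = -2.66
  -2.69 - 5.04 = -7.73
Step 2: Compute |diff|^2 * measure for each set:
  |1.03|^2 * 2.21 = 1.0609 * 2.21 = 2.344589
  |-3.27|^2 * 0.76 = 10.6929 * 0.76 = 8.126604
  |-2.66|^2 * 0.55 = 7.0756 * 0.55 = 3.89158
  |-7.73|^2 * 0.99 = 59.7529 * 0.99 = 59.155371
Step 3: Sum = 73.518144
Step 4: ||f-g||_2 = (73.518144)^(1/2) = 8.574272


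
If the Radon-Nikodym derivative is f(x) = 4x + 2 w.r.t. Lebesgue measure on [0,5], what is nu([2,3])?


nu(A) = integral_A (dnu/dmu) dmu = integral_2^3 (4x + 2) dx
Step 1: Antiderivative F(x) = (4/2)x^2 + 2x
Step 2: F(3) = (4/2)*3^2 + 2*3 = 18 + 6 = 24
Step 3: F(2) = (4/2)*2^2 + 2*2 = 8 + 4 = 12
Step 4: nu([2,3]) = F(3) - F(2) = 24 - 12 = 12


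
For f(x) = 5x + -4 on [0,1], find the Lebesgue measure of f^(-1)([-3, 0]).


f^(-1)([-3, 0]) = {x : -3 <= 5x + -4 <= 0}
Solving: (-3 - -4)/5 <= x <= (0 - -4)/5
= [0.2, 0.8]
Intersecting with [0,1]: [0.2, 0.8]
Measure = 0.8 - 0.2 = 0.6


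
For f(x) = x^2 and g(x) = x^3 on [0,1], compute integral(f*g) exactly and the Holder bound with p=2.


Step 1: Exact integral of f*g = integral(x^5, 0, 1) = 1/6
     = 0.166667
Step 2: Holder bound with p=2, q=2:
  ||f||_p = (integral x^4 dx)^(1/2) = (1/5)^(1/2) = 0.447214
  ||g||_q = (integral x^6 dx)^(1/2) = (1/7)^(1/2) = 0.377964
Step 3: Holder bound = ||f||_p * ||g||_q = 0.447214 * 0.377964 = 0.169031
Verification: 0.166667 <= 0.169031 (Holder holds)


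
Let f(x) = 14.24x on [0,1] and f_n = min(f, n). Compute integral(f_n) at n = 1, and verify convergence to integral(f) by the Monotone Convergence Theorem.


f(x) = 14.24x on [0,1]; f_n(x) = min(14.24x, n). At n = 1:
Step 1: f(x) reaches 1 at x = 1/14.24 = 0.070225
Step 2: integral(f_1) = integral(14.24x, 0, 0.070225) + integral(1, 0.070225, 1)
       = 14.24*0.070225^2/2 + 1*(1 - 0.070225)
       = 0.035112 + 0.929775
       = 0.964888
Step 3: As n -> infinity, f_n increases to f, so by MCT integral(f_n) -> integral(f) = 14.24/2 = 7.12.
Convergence: integral(f_1) = 0.964888 -> 7.12 as n -> infinity


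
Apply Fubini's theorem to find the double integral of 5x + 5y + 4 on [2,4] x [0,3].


By Fubini, integrate in x first, then y.
Step 1: Fix y, integrate over x in [2,4]:
  integral(5x + 5y + 4, x=2..4)
  = 5*(4^2 - 2^2)/2 + (5y + 4)*(4 - 2)
  = 30 + (5y + 4)*2
  = 30 + 10y + 8
  = 38 + 10y
Step 2: Integrate over y in [0,3]:
  integral(38 + 10y, y=0..3)
  = 38*3 + 10*(3^2 - 0^2)/2
  = 114 + 45
  = 159


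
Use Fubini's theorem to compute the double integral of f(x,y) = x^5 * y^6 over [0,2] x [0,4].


By Fubini's theorem, the double integral factors as a product of single integrals:
Step 1: integral_0^2 x^5 dx = [x^6/6] from 0 to 2
     = 2^6/6 = 10.666667
Step 2: integral_0^4 y^6 dy = [y^7/7] from 0 to 4
     = 4^7/7 = 2340.571429
Step 3: Double integral = 10.666667 * 2340.571429 = 24966.095238


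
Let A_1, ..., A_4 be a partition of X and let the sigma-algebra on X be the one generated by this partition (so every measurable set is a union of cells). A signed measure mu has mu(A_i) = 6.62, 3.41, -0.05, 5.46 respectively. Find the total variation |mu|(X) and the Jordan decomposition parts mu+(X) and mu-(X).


Step 1: Every measurable set is a union of atoms (the cells / points), so a Hahn decomposition is
  obtained by grouping atoms by sign: P = union of atoms with mu > 0, N = union of the remaining atoms.
  Atoms in P (indices): 1, 2, 4;  atoms in N (indices): 3
  Positive values: 6.62, 3.41, 5.46
  Negative values: -0.05
Step 2: mu+(X) = mu(P) = sum of positive atom values = 15.49
Step 3: mu-(X) = -mu(N) = sum of |negative atom values| = 0.05
Step 4: |mu|(X) = mu+(X) + mu-(X) = 15.49 + 0.05 = 15.54


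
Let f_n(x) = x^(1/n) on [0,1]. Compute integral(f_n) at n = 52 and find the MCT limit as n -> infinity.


At n = 52: f_52(x) = x^(1/52).
Step 1: integral(x^(1/52), 0, 1) = [x^(1/52+1) / (1/52+1)] from 0 to 1
     = 1 / (1/52 + 1) = 1 / ((52+1)/52) = 52/(52+1)
     = 52/53 = 0.981132
Step 2: As n -> infinity, f_n(x) = x^(1/n) -> 1 for x in (0,1], and f_n is increasing in n.
By MCT, lim_n integral(f_n) = integral(lim_n f_n) = integral(1, 0, 1) = 1.
Step 3: Verify convergence: 52/53 = 0.981132 -> 1


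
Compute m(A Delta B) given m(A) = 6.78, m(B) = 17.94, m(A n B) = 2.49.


m(A Delta B) = m(A) + m(B) - 2*m(A n B)
= 6.78 + 17.94 - 2*2.49
= 6.78 + 17.94 - 4.98
= 19.74


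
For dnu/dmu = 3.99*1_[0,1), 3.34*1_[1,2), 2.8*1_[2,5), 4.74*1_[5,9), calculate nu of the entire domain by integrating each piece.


Integrate each piece of the Radon-Nikodym derivative:
Step 1: integral_0^1 3.99 dx = 3.99*(1-0) = 3.99*1 = 3.99
Step 2: integral_1^2 3.34 dx = 3.34*(2-1) = 3.34*1 = 3.34
Step 3: integral_2^5 2.8 dx = 2.8*(5-2) = 2.8*3 = 8.4
Step 4: integral_5^9 4.74 dx = 4.74*(9-5) = 4.74*4 = 18.96
Total: 3.99 + 3.34 + 8.4 + 18.96 = 34.69


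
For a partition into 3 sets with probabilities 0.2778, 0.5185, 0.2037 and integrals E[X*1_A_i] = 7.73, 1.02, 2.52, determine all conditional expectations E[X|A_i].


For each cell A_i: E[X|A_i] = E[X*1_A_i] / P(A_i)
Step 1: E[X|A_1] = 7.73 / 0.2778 = 27.825774
Step 2: E[X|A_2] = 1.02 / 0.5185 = 1.967213
Step 3: E[X|A_3] = 2.52 / 0.2037 = 12.371134
Verification: E[X] = sum E[X*1_A_i] = 7.73 + 1.02 + 2.52 = 11.27


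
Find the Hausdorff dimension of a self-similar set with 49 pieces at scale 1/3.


For a self-similar set with N copies scaled by 1/r:
dim_H = log(N)/log(r) = log(49)/log(3)
= 3.89182/1.098612
= 3.542487


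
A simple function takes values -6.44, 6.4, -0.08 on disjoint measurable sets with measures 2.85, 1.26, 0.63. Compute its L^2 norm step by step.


Step 1: Compute |f_i|^2 for each value:
  |-6.44|^2 = 41.4736
  |6.4|^2 = 40.96
  |-0.08|^2 = 0.0064
Step 2: Multiply by measures and sum:
  41.4736 * 2.85 = 118.19976
  40.96 * 1.26 = 51.6096
  0.0064 * 0.63 = 0.004032
Sum = 118.19976 + 51.6096 + 0.004032 = 169.813392
Step 3: Take the p-th root:
||f||_2 = (169.813392)^(1/2) = 13.031247


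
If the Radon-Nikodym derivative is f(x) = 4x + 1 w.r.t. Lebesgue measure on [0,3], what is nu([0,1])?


nu(A) = integral_A (dnu/dmu) dmu = integral_0^1 (4x + 1) dx
Step 1: Antiderivative F(x) = (4/2)x^2 + 1x
Step 2: F(1) = (4/2)*1^2 + 1*1 = 2 + 1 = 3
Step 3: F(0) = (4/2)*0^2 + 1*0 = 0.0 + 0 = 0.0
Step 4: nu([0,1]) = F(1) - F(0) = 3 - 0.0 = 3


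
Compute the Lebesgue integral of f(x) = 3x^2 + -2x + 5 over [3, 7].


The Lebesgue integral of a Riemann-integrable function agrees with the Riemann integral.
Antiderivative F(x) = (3/3)x^3 + (-2/2)x^2 + 5x
F(7) = (3/3)*7^3 + (-2/2)*7^2 + 5*7
     = (3/3)*343 + (-2/2)*49 + 5*7
     = 343 + -49 + 35
     = 329
F(3) = 33
Integral = F(7) - F(3) = 329 - 33 = 296


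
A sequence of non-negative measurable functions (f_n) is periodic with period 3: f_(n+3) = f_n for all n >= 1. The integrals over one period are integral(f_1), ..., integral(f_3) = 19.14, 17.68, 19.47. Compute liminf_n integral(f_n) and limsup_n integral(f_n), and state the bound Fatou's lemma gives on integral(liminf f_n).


The sequence (integral(f_n)) is periodic with period 3, repeating the values 19.14, 17.68, 19.47 indefinitely.
Step 1: For a periodic sequence, every tail (a_m, a_(m+1), ...) contains all 3 period values infinitely often.
Step 2: Hence inf of every tail = min of the period values = min(19.14, 17.68, 19.47) = 17.68.
        liminf_n integral(f_n) = sup over m of (inf of tail from m) = 17.68.
Step 3: Similarly sup of every tail = max of the period values = 19.47.
        limsup_n integral(f_n) = 19.47.
Step 4: Fatou's lemma: integral(liminf_n f_n) <= liminf_n integral(f_n) = 17.68.
        So the integral of the pointwise liminf is at most 17.68.


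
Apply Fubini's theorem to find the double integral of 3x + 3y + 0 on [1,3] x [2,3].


By Fubini, integrate in x first, then y.
Step 1: Fix y, integrate over x in [1,3]:
  integral(3x + 3y + 0, x=1..3)
  = 3*(3^2 - 1^2)/2 + (3y + 0)*(3 - 1)
  = 12 + (3y + 0)*2
  = 12 + 6y + 0
  = 12 + 6y
Step 2: Integrate over y in [2,3]:
  integral(12 + 6y, y=2..3)
  = 12*1 + 6*(3^2 - 2^2)/2
  = 12 + 15
  = 27


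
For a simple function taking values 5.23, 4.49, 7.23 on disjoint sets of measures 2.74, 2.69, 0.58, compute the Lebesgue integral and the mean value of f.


Step 1: Integral = sum(value_i * measure_i)
= 5.23*2.74 + 4.49*2.69 + 7.23*0.58
= 14.3302 + 12.0781 + 4.1934
= 30.6017
Step 2: Total measure of domain = 2.74 + 2.69 + 0.58 = 6.01
Step 3: Average value = 30.6017 / 6.01 = 5.091797


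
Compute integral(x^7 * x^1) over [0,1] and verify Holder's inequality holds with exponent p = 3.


Step 1: Exact integral of f*g = integral(x^8, 0, 1) = 1/9
     = 0.111111
Step 2: Holder bound with p=3, q=1.5:
  ||f||_p = (integral x^21 dx)^(1/3) = (1/22)^(1/3) = 0.356883
  ||g||_q = (integral x^1.5 dx)^(1/1.5) = (1/2.5)^(1/1.5) = 0.542884
Step 3: Holder bound = ||f||_p * ||g||_q = 0.356883 * 0.542884 = 0.193746
Verification: 0.111111 <= 0.193746 (Holder holds)


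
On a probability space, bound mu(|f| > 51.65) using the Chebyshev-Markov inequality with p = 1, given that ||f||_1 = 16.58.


Chebyshev/Markov inequality: mu(|f| > eps) <= (||f||_p / eps)^p
Step 1: ||f||_1 / eps = 16.58 / 51.65 = 0.321007
Step 2: Raise to power p = 1:
  (0.321007)^1 = 0.321007
Step 3: Therefore mu(|f| > 51.65) <= 0.321007


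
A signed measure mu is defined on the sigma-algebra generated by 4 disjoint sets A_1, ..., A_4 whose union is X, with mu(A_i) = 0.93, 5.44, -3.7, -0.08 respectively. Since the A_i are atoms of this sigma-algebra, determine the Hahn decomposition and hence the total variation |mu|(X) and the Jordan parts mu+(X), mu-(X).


Step 1: Every measurable set is a union of atoms (the cells / points), so a Hahn decomposition is
  obtained by grouping atoms by sign: P = union of atoms with mu > 0, N = union of the remaining atoms.
  Atoms in P (indices): 1, 2;  atoms in N (indices): 3, 4
  Positive values: 0.93, 5.44
  Negative values: -3.7, -0.08
Step 2: mu+(X) = mu(P) = sum of positive atom values = 6.37
Step 3: mu-(X) = -mu(N) = sum of |negative atom values| = 3.78
Step 4: |mu|(X) = mu+(X) + mu-(X) = 6.37 + 3.78 = 10.15


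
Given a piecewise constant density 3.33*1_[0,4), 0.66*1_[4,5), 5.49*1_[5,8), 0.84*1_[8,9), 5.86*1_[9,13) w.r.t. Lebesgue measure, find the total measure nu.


Integrate each piece of the Radon-Nikodym derivative:
Step 1: integral_0^4 3.33 dx = 3.33*(4-0) = 3.33*4 = 13.32
Step 2: integral_4^5 0.66 dx = 0.66*(5-4) = 0.66*1 = 0.66
Step 3: integral_5^8 5.49 dx = 5.49*(8-5) = 5.49*3 = 16.47
Step 4: integral_8^9 0.84 dx = 0.84*(9-8) = 0.84*1 = 0.84
Step 5: integral_9^13 5.86 dx = 5.86*(13-9) = 5.86*4 = 23.44
Total: 13.32 + 0.66 + 16.47 + 0.84 + 23.44 = 54.73


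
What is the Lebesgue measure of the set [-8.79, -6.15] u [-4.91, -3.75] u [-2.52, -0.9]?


For pairwise disjoint intervals, m(union) = sum of lengths.
= (-6.15 - -8.79) + (-3.75 - -4.91) + (-0.9 - -2.52)
= 2.64 + 1.16 + 1.62
= 5.42


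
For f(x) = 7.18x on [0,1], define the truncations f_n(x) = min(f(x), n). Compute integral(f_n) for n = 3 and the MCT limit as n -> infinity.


f(x) = 7.18x on [0,1]; f_n(x) = min(7.18x, n). At n = 3:
Step 1: f(x) reaches 3 at x = 3/7.18 = 0.417827
Step 2: integral(f_3) = integral(7.18x, 0, 0.417827) + integral(3, 0.417827, 1)
       = 7.18*0.417827^2/2 + 3*(1 - 0.417827)
       = 0.626741 + 1.746518
       = 2.373259
Step 3: As n -> infinity, f_n increases to f, so by MCT integral(f_n) -> integral(f) = 7.18/2 = 3.59.
Convergence: integral(f_3) = 2.373259 -> 3.59 as n -> infinity


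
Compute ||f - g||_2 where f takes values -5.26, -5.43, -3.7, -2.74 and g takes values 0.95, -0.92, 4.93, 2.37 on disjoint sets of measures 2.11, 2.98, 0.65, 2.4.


Step 1: Compute differences f_i - g_i:
  -5.26 - 0.95 = -6.21
  -5.43 - -0.92 = -4.51
  -3.7 - 4.93 = -8.63
  -2.74 - 2.37 = -5.11
Step 2: Compute |diff|^2 * measure for each set:
  |-6.21|^2 * 2.11 = 38.5641 * 2.11 = 81.370251
  |-4.51|^2 * 2.98 = 20.3401 * 2.98 = 60.613498
  |-8.63|^2 * 0.65 = 74.4769 * 0.65 = 48.409985
  |-5.11|^2 * 2.4 = 26.1121 * 2.4 = 62.66904
Step 3: Sum = 253.062774
Step 4: ||f-g||_2 = (253.062774)^(1/2) = 15.907947


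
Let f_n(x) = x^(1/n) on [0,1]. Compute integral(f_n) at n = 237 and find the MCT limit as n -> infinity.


At n = 237: f_237(x) = x^(1/237).
Step 1: integral(x^(1/237), 0, 1) = [x^(1/237+1) / (1/237+1)] from 0 to 1
     = 1 / (1/237 + 1) = 1 / ((237+1)/237) = 237/(237+1)
     = 237/238 = 0.995798
Step 2: As n -> infinity, f_n(x) = x^(1/n) -> 1 for x in (0,1], and f_n is increasing in n.
By MCT, lim_n integral(f_n) = integral(lim_n f_n) = integral(1, 0, 1) = 1.
Step 3: Verify convergence: 237/238 = 0.995798 -> 1


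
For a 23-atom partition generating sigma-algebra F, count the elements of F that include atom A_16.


Each element of F is a union of some subset S of the 23 atoms.
The element contains A_16 iff A_16 is in S.
So we count subsets S of {A_1,...,A_23} with A_16 in S: choose freely among the other 22 atoms.
Count = 2^(23-1) = 2^22 = 4194304.


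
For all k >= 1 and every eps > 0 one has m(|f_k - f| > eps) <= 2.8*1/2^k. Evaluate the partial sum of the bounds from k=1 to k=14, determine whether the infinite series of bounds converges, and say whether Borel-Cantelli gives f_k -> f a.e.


Step 1: List the terms 2.8*1/2^k for k = 1 to 14:
  k=1: 1.4
  k=2: 0.7
  k=3: 0.35
  k=4: 0.175
  k=5: 0.0875
  k=6: 0.04375
  k=7: 0.021875
  k=8: 0.010937
  k=9: 0.005469
  k=10: 0.002734
  k=11: 0.001367
  k=12: 6.835937e-04
  k=13: 3.417969e-04
  k=14: 1.708984e-04
Step 2: Partial sum = 1.4 + 0.7 + 0.35 + 0.175 + 0.0875 + 0.04375 + 0.021875 + 0.010937 + 0.005469 + 0.002734 + 0.001367 + 6.835937e-04 + 3.417969e-04 + 1.708984e-04
     = 2.799829
Step 3: The full series sum_(k>=1) 2.8*1/2^k converges (geometric series with ratio 1/2 < 1; a constant multiple of a convergent series converges).
Step 4: Fix eps > 0. Since sum_k m(|f_k - f| > eps) < infinity, the Borel-Cantelli lemma gives
        m(limsup_k {|f_k - f| > eps}) = 0, i.e. for a.e. x, |f_k(x) - f(x)| <= eps for all large k.
        Applying this with eps = 1/j for j = 1, 2, ... and intersecting the countably many full-measure sets,
        for a.e. x we get limsup_k |f_k(x) - f(x)| <= 1/j for every j, hence f_k -> f almost everywhere.
Conclusion: series converges; Borel-Cantelli yields f_k -> f a.e.


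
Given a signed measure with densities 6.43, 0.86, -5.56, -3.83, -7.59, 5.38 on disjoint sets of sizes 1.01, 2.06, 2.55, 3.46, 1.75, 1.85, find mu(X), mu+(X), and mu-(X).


Step 1: Compute signed measure on each set:
  Set 1: 6.43 * 1.01 = 6.4943
  Set 2: 0.86 * 2.06 = 1.7716
  Set 3: -5.56 * 2.55 = -14.178
  Set 4: -3.83 * 3.46 = -13.2518
  Set 5: -7.59 * 1.75 = -13.2825
  Set 6: 5.38 * 1.85 = 9.953
Step 2: Total signed measure = (6.4943) + (1.7716) + (-14.178) + (-13.2518) + (-13.2825) + (9.953)
     = -22.4934
Step 3: Positive part mu+(X) = sum of positive contributions = 18.2189
Step 4: Negative part mu-(X) = |sum of negative contributions| = 40.7123


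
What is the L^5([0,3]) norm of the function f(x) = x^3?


Step 1: ||f||_5 = (integral_0^3 |x^3|^5 dx)^(1/5)
     = (integral_0^3 x^15 dx)^(1/5)
Step 2: integral_0^3 x^15 dx = [x^16/(16)] from 0 to 3 = 3^16/16
     = 43046721/16 = 2.690420e+06
Step 3: ||f||_5 = (2.690420e+06)^(1/5) = 19.318083


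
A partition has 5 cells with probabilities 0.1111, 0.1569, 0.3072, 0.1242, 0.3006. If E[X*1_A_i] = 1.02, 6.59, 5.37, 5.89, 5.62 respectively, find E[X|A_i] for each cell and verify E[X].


For each cell A_i: E[X|A_i] = E[X*1_A_i] / P(A_i)
Step 1: E[X|A_1] = 1.02 / 0.1111 = 9.180918
Step 2: E[X|A_2] = 6.59 / 0.1569 = 42.001275
Step 3: E[X|A_3] = 5.37 / 0.3072 = 17.480469
Step 4: E[X|A_4] = 5.89 / 0.1242 = 47.42351
Step 5: E[X|A_5] = 5.62 / 0.3006 = 18.695941
Verification: E[X] = sum E[X*1_A_i] = 1.02 + 6.59 + 5.37 + 5.89 + 5.62 = 24.49


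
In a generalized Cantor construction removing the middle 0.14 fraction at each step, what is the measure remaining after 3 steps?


Step 1: At each step, fraction remaining = 1 - 0.14 = 0.86
Step 2: After 3 steps, measure = (0.86)^3
Step 3: Computing the power step by step:
  After step 1: 0.86
  After step 2: 0.7396
  After step 3: 0.636056
Result = 0.636056


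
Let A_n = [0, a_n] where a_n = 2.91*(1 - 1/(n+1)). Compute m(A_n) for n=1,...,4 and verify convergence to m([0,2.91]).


By continuity of measure from below: if A_n increases to A, then m(A_n) -> m(A).
Here A = [0, 2.91], so m(A) = 2.91
Step 1: a_1 = 2.91*(1 - 1/2) = 1.455, m(A_1) = 1.455
Step 2: a_2 = 2.91*(1 - 1/3) = 1.94, m(A_2) = 1.94
Step 3: a_3 = 2.91*(1 - 1/4) = 2.1825, m(A_3) = 2.1825
Step 4: a_4 = 2.91*(1 - 1/5) = 2.328, m(A_4) = 2.328
Limit: m(A_n) -> m([0,2.91]) = 2.91


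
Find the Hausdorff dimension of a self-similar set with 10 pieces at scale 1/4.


For a self-similar set with N copies scaled by 1/r:
dim_H = log(N)/log(r) = log(10)/log(4)
= 2.302585/1.386294
= 1.660964


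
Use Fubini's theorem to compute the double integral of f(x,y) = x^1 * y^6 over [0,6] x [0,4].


By Fubini's theorem, the double integral factors as a product of single integrals:
Step 1: integral_0^6 x^1 dx = [x^2/2] from 0 to 6
     = 6^2/2 = 18
Step 2: integral_0^4 y^6 dy = [y^7/7] from 0 to 4
     = 4^7/7 = 2340.571429
Step 3: Double integral = 18 * 2340.571429 = 42130.285714


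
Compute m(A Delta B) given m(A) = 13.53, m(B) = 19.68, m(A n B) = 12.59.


m(A Delta B) = m(A) + m(B) - 2*m(A n B)
= 13.53 + 19.68 - 2*12.59
= 13.53 + 19.68 - 25.18
= 8.03


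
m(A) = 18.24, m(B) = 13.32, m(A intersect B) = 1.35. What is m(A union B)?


By inclusion-exclusion: m(A u B) = m(A) + m(B) - m(A n B)
= 18.24 + 13.32 - 1.35
= 30.21


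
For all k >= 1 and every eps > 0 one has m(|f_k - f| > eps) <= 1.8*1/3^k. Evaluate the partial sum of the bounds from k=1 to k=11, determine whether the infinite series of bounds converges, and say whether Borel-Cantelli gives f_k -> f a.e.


Step 1: List the terms 1.8*1/3^k for k = 1 to 11:
  k=1: 0.6
  k=2: 0.2
  k=3: 0.066667
  k=4: 0.022222
  k=5: 0.007407
  k=6: 0.002469
  k=7: 8.230453e-04
  k=8: 2.743484e-04
  k=9: 9.144947e-05
  k=10: 3.048316e-05
  k=11: 1.016105e-05
Step 2: Partial sum = 0.6 + 0.2 + 0.066667 + 0.022222 + 0.007407 + 0.002469 + 8.230453e-04 + 2.743484e-04 + 9.144947e-05 + 3.048316e-05 + 1.016105e-05
     = 0.899995
Step 3: The full series sum_(k>=1) 1.8*1/3^k converges (geometric series with ratio 1/3 < 1; a constant multiple of a convergent series converges).
Step 4: Fix eps > 0. Since sum_k m(|f_k - f| > eps) < infinity, the Borel-Cantelli lemma gives
        m(limsup_k {|f_k - f| > eps}) = 0, i.e. for a.e. x, |f_k(x) - f(x)| <= eps for all large k.
        Applying this with eps = 1/j for j = 1, 2, ... and intersecting the countably many full-measure sets,
        for a.e. x we get limsup_k |f_k(x) - f(x)| <= 1/j for every j, hence f_k -> f almost everywhere.
Conclusion: series converges; Borel-Cantelli yields f_k -> f a.e.


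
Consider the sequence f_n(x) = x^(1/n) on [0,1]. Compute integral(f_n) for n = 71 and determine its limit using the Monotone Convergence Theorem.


At n = 71: f_71(x) = x^(1/71).
Step 1: integral(x^(1/71), 0, 1) = [x^(1/71+1) / (1/71+1)] from 0 to 1
     = 1 / (1/71 + 1) = 1 / ((71+1)/71) = 71/(71+1)
     = 71/72 = 0.986111
Step 2: As n -> infinity, f_n(x) = x^(1/n) -> 1 for x in (0,1], and f_n is increasing in n.
By MCT, lim_n integral(f_n) = integral(lim_n f_n) = integral(1, 0, 1) = 1.
Step 3: Verify convergence: 71/72 = 0.986111 -> 1


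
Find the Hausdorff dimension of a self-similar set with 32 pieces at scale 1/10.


For a self-similar set with N copies scaled by 1/r:
dim_H = log(N)/log(r) = log(32)/log(10)
= 3.465736/2.302585
= 1.50515


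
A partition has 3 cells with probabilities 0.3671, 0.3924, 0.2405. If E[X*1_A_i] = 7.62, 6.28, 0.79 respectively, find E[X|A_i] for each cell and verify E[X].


For each cell A_i: E[X|A_i] = E[X*1_A_i] / P(A_i)
Step 1: E[X|A_1] = 7.62 / 0.3671 = 20.757287
Step 2: E[X|A_2] = 6.28 / 0.3924 = 16.004077
Step 3: E[X|A_3] = 0.79 / 0.2405 = 3.284823
Verification: E[X] = sum E[X*1_A_i] = 7.62 + 6.28 + 0.79 = 14.69


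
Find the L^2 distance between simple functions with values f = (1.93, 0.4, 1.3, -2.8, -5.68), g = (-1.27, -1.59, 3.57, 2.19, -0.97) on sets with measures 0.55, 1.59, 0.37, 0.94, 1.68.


Step 1: Compute differences f_i - g_i:
  1.93 - -1.27 = 3.2
  0.4 - -1.59 = 1.99
  1.3 - 3.57 = -2.27
  -2.8 - 2.19 = -4.99
  -5.68 - -0.97 = -4.71
Step 2: Compute |diff|^2 * measure for each set:
  |3.2|^2 * 0.55 = 10.24 * 0.55 = 5.632
  |1.99|^2 * 1.59 = 3.9601 * 1.59 = 6.296559
  |-2.27|^2 * 0.37 = 5.1529 * 0.37 = 1.906573
  |-4.99|^2 * 0.94 = 24.9001 * 0.94 = 23.406094
  |-4.71|^2 * 1.68 = 22.1841 * 1.68 = 37.269288
Step 3: Sum = 74.510514
Step 4: ||f-g||_2 = (74.510514)^(1/2) = 8.631947


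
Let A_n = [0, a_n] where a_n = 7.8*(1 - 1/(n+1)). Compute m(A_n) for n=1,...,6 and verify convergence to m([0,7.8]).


By continuity of measure from below: if A_n increases to A, then m(A_n) -> m(A).
Here A = [0, 7.8], so m(A) = 7.8
Step 1: a_1 = 7.8*(1 - 1/2) = 3.9, m(A_1) = 3.9
Step 2: a_2 = 7.8*(1 - 1/3) = 5.2, m(A_2) = 5.2
Step 3: a_3 = 7.8*(1 - 1/4) = 5.85, m(A_3) = 5.85
Step 4: a_4 = 7.8*(1 - 1/5) = 6.24, m(A_4) = 6.24
Step 5: a_5 = 7.8*(1 - 1/6) = 6.5, m(A_5) = 6.5
Step 6: a_6 = 7.8*(1 - 1/7) = 6.6857, m(A_6) = 6.6857
Limit: m(A_n) -> m([0,7.8]) = 7.8


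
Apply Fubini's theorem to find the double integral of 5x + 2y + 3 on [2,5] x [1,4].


By Fubini, integrate in x first, then y.
Step 1: Fix y, integrate over x in [2,5]:
  integral(5x + 2y + 3, x=2..5)
  = 5*(5^2 - 2^2)/2 + (2y + 3)*(5 - 2)
  = 52.5 + (2y + 3)*3
  = 52.5 + 6y + 9
  = 61.5 + 6y
Step 2: Integrate over y in [1,4]:
  integral(61.5 + 6y, y=1..4)
  = 61.5*3 + 6*(4^2 - 1^2)/2
  = 184.5 + 45
  = 229.5


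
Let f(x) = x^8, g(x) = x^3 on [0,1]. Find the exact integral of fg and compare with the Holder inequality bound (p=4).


Step 1: Exact integral of f*g = integral(x^11, 0, 1) = 1/12
     = 0.083333
Step 2: Holder bound with p=4, q=1.333333:
  ||f||_p = (integral x^32 dx)^(1/4) = (1/33)^(1/4) = 0.417226
  ||g||_q = (integral x^4 dx)^(1/1.333333) = (1/5)^(1/1.333333) = 0.29907
Step 3: Holder bound = ||f||_p * ||g||_q = 0.417226 * 0.29907 = 0.12478
Verification: 0.083333 <= 0.12478 (Holder holds)


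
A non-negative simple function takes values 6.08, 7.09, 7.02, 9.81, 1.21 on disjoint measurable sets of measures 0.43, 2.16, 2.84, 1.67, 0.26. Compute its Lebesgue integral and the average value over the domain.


Step 1: Integral = sum(value_i * measure_i)
= 6.08*0.43 + 7.09*2.16 + 7.02*2.84 + 9.81*1.67 + 1.21*0.26
= 2.6144 + 15.3144 + 19.9368 + 16.3827 + 0.3146
= 54.5629
Step 2: Total measure of domain = 0.43 + 2.16 + 2.84 + 1.67 + 0.26 = 7.36
Step 3: Average value = 54.5629 / 7.36 = 7.413437


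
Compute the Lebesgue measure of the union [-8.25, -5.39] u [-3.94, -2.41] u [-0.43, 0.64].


For pairwise disjoint intervals, m(union) = sum of lengths.
= (-5.39 - -8.25) + (-2.41 - -3.94) + (0.64 - -0.43)
= 2.86 + 1.53 + 1.07
= 5.46


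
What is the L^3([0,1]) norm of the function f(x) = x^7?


Step 1: ||f||_3 = (integral_0^1 |x^7|^3 dx)^(1/3)
     = (integral_0^1 x^21 dx)^(1/3)
Step 2: integral_0^1 x^21 dx = [x^22/(22)] from 0 to 1 = 1^22/22
     = 1/22 = 0.045455
Step 3: ||f||_3 = (0.045455)^(1/3) = 0.356883


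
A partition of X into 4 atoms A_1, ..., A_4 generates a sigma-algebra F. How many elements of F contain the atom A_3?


Each element of F is a union of some subset S of the 4 atoms.
The element contains A_3 iff A_3 is in S.
So we count subsets S of {A_1,...,A_4} with A_3 in S: choose freely among the other 3 atoms.
Count = 2^(4-1) = 2^3 = 8.


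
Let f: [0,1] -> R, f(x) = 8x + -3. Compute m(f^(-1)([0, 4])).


f^(-1)([0, 4]) = {x : 0 <= 8x + -3 <= 4}
Solving: (0 - -3)/8 <= x <= (4 - -3)/8
= [0.375, 0.875]
Intersecting with [0,1]: [0.375, 0.875]
Measure = 0.875 - 0.375 = 0.5


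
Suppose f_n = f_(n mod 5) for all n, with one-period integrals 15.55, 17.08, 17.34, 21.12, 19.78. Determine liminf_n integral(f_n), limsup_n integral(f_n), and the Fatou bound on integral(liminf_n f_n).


The sequence (integral(f_n)) is periodic with period 5, repeating the values 15.55, 17.08, 17.34, 21.12, 19.78 indefinitely.
Step 1: For a periodic sequence, every tail (a_m, a_(m+1), ...) contains all 5 period values infinitely often.
Step 2: Hence inf of every tail = min of the period values = min(15.55, 17.08, 17.34, 21.12, 19.78) = 15.55.
        liminf_n integral(f_n) = sup over m of (inf of tail from m) = 15.55.
Step 3: Similarly sup of every tail = max of the period values = 21.12.
        limsup_n integral(f_n) = 21.12.
Step 4: Fatou's lemma: integral(liminf_n f_n) <= liminf_n integral(f_n) = 15.55.
        So the integral of the pointwise liminf is at most 15.55.


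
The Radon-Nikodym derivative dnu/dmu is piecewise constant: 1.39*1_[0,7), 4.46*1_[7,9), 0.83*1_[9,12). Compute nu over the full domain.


Integrate each piece of the Radon-Nikodym derivative:
Step 1: integral_0^7 1.39 dx = 1.39*(7-0) = 1.39*7 = 9.73
Step 2: integral_7^9 4.46 dx = 4.46*(9-7) = 4.46*2 = 8.92
Step 3: integral_9^12 0.83 dx = 0.83*(12-9) = 0.83*3 = 2.49
Total: 9.73 + 8.92 + 2.49 = 21.14


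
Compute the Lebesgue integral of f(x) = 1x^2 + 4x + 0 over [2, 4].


The Lebesgue integral of a Riemann-integrable function agrees with the Riemann integral.
Antiderivative F(x) = (1/3)x^3 + (4/2)x^2 + 0x
F(4) = (1/3)*4^3 + (4/2)*4^2 + 0*4
     = (1/3)*64 + (4/2)*16 + 0*4
     = 21.333333 + 32 + 0
     = 53.333333
F(2) = 10.666667
Integral = F(4) - F(2) = 53.333333 - 10.666667 = 42.666667


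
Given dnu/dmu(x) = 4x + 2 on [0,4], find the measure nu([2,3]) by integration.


nu(A) = integral_A (dnu/dmu) dmu = integral_2^3 (4x + 2) dx
Step 1: Antiderivative F(x) = (4/2)x^2 + 2x
Step 2: F(3) = (4/2)*3^2 + 2*3 = 18 + 6 = 24
Step 3: F(2) = (4/2)*2^2 + 2*2 = 8 + 4 = 12
Step 4: nu([2,3]) = F(3) - F(2) = 24 - 12 = 12


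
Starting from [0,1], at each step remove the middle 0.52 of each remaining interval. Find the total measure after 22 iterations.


Step 1: At each step, fraction remaining = 1 - 0.52 = 0.48
Step 2: After 22 steps, measure = (0.48)^22
Result = 9.711968e-08


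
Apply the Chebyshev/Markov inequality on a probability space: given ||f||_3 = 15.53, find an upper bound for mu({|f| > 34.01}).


Chebyshev/Markov inequality: mu(|f| > eps) <= (||f||_p / eps)^p
Step 1: ||f||_3 / eps = 15.53 / 34.01 = 0.45663
Step 2: Raise to power p = 3:
  (0.45663)^3 = 0.095213
Step 3: Therefore mu(|f| > 34.01) <= 0.095213


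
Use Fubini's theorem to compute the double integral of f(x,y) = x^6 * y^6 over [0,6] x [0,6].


By Fubini's theorem, the double integral factors as a product of single integrals:
Step 1: integral_0^6 x^6 dx = [x^7/7] from 0 to 6
     = 6^7/7 = 39990.857143
Step 2: integral_0^6 y^6 dy = [y^7/7] from 0 to 6
     = 6^7/7 = 39990.857143
Step 3: Double integral = 39990.857143 * 39990.857143 = 1.599269e+09


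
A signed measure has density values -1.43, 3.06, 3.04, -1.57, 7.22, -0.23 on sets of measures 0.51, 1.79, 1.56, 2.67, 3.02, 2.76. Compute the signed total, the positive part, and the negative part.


Step 1: Compute signed measure on each set:
  Set 1: -1.43 * 0.51 = -0.7293
  Set 2: 3.06 * 1.79 = 5.4774
  Set 3: 3.04 * 1.56 = 4.7424
  Set 4: -1.57 * 2.67 = -4.1919
  Set 5: 7.22 * 3.02 = 21.8044
  Set 6: -0.23 * 2.76 = -0.6348
Step 2: Total signed measure = (-0.7293) + (5.4774) + (4.7424) + (-4.1919) + (21.8044) + (-0.6348)
     = 26.4682
Step 3: Positive part mu+(X) = sum of positive contributions = 32.0242
Step 4: Negative part mu-(X) = |sum of negative contributions| = 5.556


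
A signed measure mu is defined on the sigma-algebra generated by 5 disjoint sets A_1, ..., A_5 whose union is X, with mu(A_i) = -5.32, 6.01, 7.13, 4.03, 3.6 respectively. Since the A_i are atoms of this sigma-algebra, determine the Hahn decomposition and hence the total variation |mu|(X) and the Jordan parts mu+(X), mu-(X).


Step 1: Every measurable set is a union of atoms (the cells / points), so a Hahn decomposition is
  obtained by grouping atoms by sign: P = union of atoms with mu > 0, N = union of the remaining atoms.
  Atoms in P (indices): 2, 3, 4, 5;  atoms in N (indices): 1
  Positive values: 6.01, 7.13, 4.03, 3.6
  Negative values: -5.32
Step 2: mu+(X) = mu(P) = sum of positive atom values = 20.77
Step 3: mu-(X) = -mu(N) = sum of |negative atom values| = 5.32
Step 4: |mu|(X) = mu+(X) + mu-(X) = 20.77 + 5.32 = 26.09


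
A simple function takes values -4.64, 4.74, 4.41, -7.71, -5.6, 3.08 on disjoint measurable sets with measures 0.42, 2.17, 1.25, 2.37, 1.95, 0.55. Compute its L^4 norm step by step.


Step 1: Compute |f_i|^4 for each value:
  |-4.64|^4 = 463.523676
  |4.74|^4 = 504.79305
  |4.41|^4 = 378.228594
  |-7.71|^4 = 3533.601025
  |-5.6|^4 = 983.4496
  |3.08|^4 = 89.991785
Step 2: Multiply by measures and sum:
  463.523676 * 0.42 = 194.679944
  504.79305 * 2.17 = 1095.400918
  378.228594 * 1.25 = 472.785742
  3533.601025 * 2.37 = 8374.634429
  983.4496 * 1.95 = 1917.72672
  89.991785 * 0.55 = 49.495482
Sum = 194.679944 + 1095.400918 + 472.785742 + 8374.634429 + 1917.72672 + 49.495482 = 12104.723235
Step 3: Take the p-th root:
||f||_4 = (12104.723235)^(1/4) = 10.489112


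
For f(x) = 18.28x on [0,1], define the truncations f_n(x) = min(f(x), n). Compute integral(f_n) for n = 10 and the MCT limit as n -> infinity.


f(x) = 18.28x on [0,1]; f_n(x) = min(18.28x, n). At n = 10:
Step 1: f(x) reaches 10 at x = 10/18.28 = 0.547046
Step 2: integral(f_10) = integral(18.28x, 0, 0.547046) + integral(10, 0.547046, 1)
       = 18.28*0.547046^2/2 + 10*(1 - 0.547046)
       = 2.73523 + 4.52954
       = 7.26477
Step 3: As n -> infinity, f_n increases to f, so by MCT integral(f_n) -> integral(f) = 18.28/2 = 9.14.
Convergence: integral(f_10) = 7.26477 -> 9.14 as n -> infinity


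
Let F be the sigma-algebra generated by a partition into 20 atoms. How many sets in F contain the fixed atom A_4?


Each element of F is a union of some subset S of the 20 atoms.
The element contains A_4 iff A_4 is in S.
So we count subsets S of {A_1,...,A_20} with A_4 in S: choose freely among the other 19 atoms.
Count = 2^(20-1) = 2^19 = 524288.


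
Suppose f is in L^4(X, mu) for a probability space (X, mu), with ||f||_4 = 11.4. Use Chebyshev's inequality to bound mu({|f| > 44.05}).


Chebyshev/Markov inequality: mu(|f| > eps) <= (||f||_p / eps)^p
Step 1: ||f||_4 / eps = 11.4 / 44.05 = 0.258797
Step 2: Raise to power p = 4:
  (0.258797)^4 = 0.004486
Step 3: Therefore mu(|f| > 44.05) <= 0.004486


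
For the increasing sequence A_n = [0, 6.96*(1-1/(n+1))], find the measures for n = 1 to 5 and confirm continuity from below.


By continuity of measure from below: if A_n increases to A, then m(A_n) -> m(A).
Here A = [0, 6.96], so m(A) = 6.96
Step 1: a_1 = 6.96*(1 - 1/2) = 3.48, m(A_1) = 3.48
Step 2: a_2 = 6.96*(1 - 1/3) = 4.64, m(A_2) = 4.64
Step 3: a_3 = 6.96*(1 - 1/4) = 5.22, m(A_3) = 5.22
Step 4: a_4 = 6.96*(1 - 1/5) = 5.568, m(A_4) = 5.568
Step 5: a_5 = 6.96*(1 - 1/6) = 5.8, m(A_5) = 5.8
Limit: m(A_n) -> m([0,6.96]) = 6.96


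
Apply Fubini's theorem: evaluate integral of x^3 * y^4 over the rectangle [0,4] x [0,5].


By Fubini's theorem, the double integral factors as a product of single integrals:
Step 1: integral_0^4 x^3 dx = [x^4/4] from 0 to 4
     = 4^4/4 = 64
Step 2: integral_0^5 y^4 dy = [y^5/5] from 0 to 5
     = 5^5/5 = 625
Step 3: Double integral = 64 * 625 = 40000


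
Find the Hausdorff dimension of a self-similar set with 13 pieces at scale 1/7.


For a self-similar set with N copies scaled by 1/r:
dim_H = log(N)/log(r) = log(13)/log(7)
= 2.564949/1.94591
= 1.318123


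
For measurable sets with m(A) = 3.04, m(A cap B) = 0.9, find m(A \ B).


m(A \ B) = m(A) - m(A n B)
= 3.04 - 0.9
= 2.14


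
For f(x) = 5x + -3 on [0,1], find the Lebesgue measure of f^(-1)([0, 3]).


f^(-1)([0, 3]) = {x : 0 <= 5x + -3 <= 3}
Solving: (0 - -3)/5 <= x <= (3 - -3)/5
= [0.6, 1.2]
Intersecting with [0,1]: [0.6, 1]
Measure = 1 - 0.6 = 0.4


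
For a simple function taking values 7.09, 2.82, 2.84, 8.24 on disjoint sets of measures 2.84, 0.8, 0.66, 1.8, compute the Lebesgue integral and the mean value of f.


Step 1: Integral = sum(value_i * measure_i)
= 7.09*2.84 + 2.82*0.8 + 2.84*0.66 + 8.24*1.8
= 20.1356 + 2.256 + 1.8744 + 14.832
= 39.098
Step 2: Total measure of domain = 2.84 + 0.8 + 0.66 + 1.8 = 6.1
Step 3: Average value = 39.098 / 6.1 = 6.409508


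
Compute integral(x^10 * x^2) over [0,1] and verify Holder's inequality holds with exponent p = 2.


Step 1: Exact integral of f*g = integral(x^12, 0, 1) = 1/13
     = 0.076923
Step 2: Holder bound with p=2, q=2:
  ||f||_p = (integral x^20 dx)^(1/2) = (1/21)^(1/2) = 0.218218
  ||g||_q = (integral x^4 dx)^(1/2) = (1/5)^(1/2) = 0.447214
Step 3: Holder bound = ||f||_p * ||g||_q = 0.218218 * 0.447214 = 0.09759
Verification: 0.076923 <= 0.09759 (Holder holds)


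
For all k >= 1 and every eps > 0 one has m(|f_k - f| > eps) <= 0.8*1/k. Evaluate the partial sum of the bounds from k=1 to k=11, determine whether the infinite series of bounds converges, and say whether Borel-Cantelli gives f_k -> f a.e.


Step 1: List the terms 0.8*1/k for k = 1 to 11:
  k=1: 0.8
  k=2: 0.4
  k=3: 0.266667
  k=4: 0.2
  k=5: 0.16
  k=6: 0.133333
  k=7: 0.114286
  k=8: 0.1
  k=9: 0.088889
  k=10: 0.08
  k=11: 0.072727
Step 2: Partial sum = 0.8 + 0.4 + 0.266667 + 0.2 + 0.16 + 0.133333 + 0.114286 + 0.1 + 0.088889 + 0.08 + 0.072727
     = 2.415902
Step 3: The full series sum_(k>=1) 0.8*1/k diverges (harmonic series, p = 1; a nonzero constant multiple of a divergent series diverges).
Step 4: The (first) Borel-Cantelli lemma requires a summable sequence of measures, so it does not apply here;
        from this bound alone no conclusion about a.e. convergence can be drawn (convergence in measure still
        gives an a.e.-convergent subsequence, but not a.e. convergence of the whole sequence).
Conclusion: series diverges; Borel-Cantelli is inconclusive about a.e. convergence of f_k.


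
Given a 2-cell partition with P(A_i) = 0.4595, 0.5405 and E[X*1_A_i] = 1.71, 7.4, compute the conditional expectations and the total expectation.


For each cell A_i: E[X|A_i] = E[X*1_A_i] / P(A_i)
Step 1: E[X|A_1] = 1.71 / 0.4595 = 3.721436
Step 2: E[X|A_2] = 7.4 / 0.5405 = 13.691027
Verification: E[X] = sum E[X*1_A_i] = 1.71 + 7.4 = 9.11


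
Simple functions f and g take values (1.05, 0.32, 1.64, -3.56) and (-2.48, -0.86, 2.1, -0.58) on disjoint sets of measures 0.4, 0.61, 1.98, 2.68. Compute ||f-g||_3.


Step 1: Compute differences f_i - g_i:
  1.05 - -2.48 = 3.53
  0.32 - -0.86 = 1.18
  1.64 - 2.1 = -0.46
  -3.56 - -0.58 = -2.98
Step 2: Compute |diff|^3 * measure for each set:
  |3.53|^3 * 0.4 = 43.986977 * 0.4 = 17.594791
  |1.18|^3 * 0.61 = 1.643032 * 0.61 = 1.00225
  |-0.46|^3 * 1.98 = 0.097336 * 1.98 = 0.192725
  |-2.98|^3 * 2.68 = 26.463592 * 2.68 = 70.922427
Step 3: Sum = 89.712192
Step 4: ||f-g||_3 = (89.712192)^(1/3) = 4.476623


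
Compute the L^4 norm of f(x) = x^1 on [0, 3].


Step 1: ||f||_4 = (integral_0^3 |x^1|^4 dx)^(1/4)
     = (integral_0^3 x^4 dx)^(1/4)
Step 2: integral_0^3 x^4 dx = [x^5/(5)] from 0 to 3 = 3^5/5
     = 243/5 = 48.6
Step 3: ||f||_4 = (48.6)^(1/4) = 2.640335


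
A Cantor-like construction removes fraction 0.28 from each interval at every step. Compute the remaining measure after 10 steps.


Step 1: At each step, fraction remaining = 1 - 0.28 = 0.72
Step 2: After 10 steps, measure = (0.72)^10
Result = 0.037439


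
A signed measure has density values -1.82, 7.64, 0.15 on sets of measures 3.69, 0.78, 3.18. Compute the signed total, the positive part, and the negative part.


Step 1: Compute signed measure on each set:
  Set 1: -1.82 * 3.69 = -6.7158
  Set 2: 7.64 * 0.78 = 5.9592
  Set 3: 0.15 * 3.18 = 0.477
Step 2: Total signed measure = (-6.7158) + (5.9592) + (0.477)
     = -0.2796
Step 3: Positive part mu+(X) = sum of positive contributions = 6.4362
Step 4: Negative part mu-(X) = |sum of negative contributions| = 6.7158


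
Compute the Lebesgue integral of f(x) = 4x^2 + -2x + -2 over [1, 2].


The Lebesgue integral of a Riemann-integrable function agrees with the Riemann integral.
Antiderivative F(x) = (4/3)x^3 + (-2/2)x^2 + -2x
F(2) = (4/3)*2^3 + (-2/2)*2^2 + -2*2
     = (4/3)*8 + (-2/2)*4 + -2*2
     = 10.666667 + -4 + -4
     = 2.666667
F(1) = -1.666667
Integral = F(2) - F(1) = 2.666667 - -1.666667 = 4.333333


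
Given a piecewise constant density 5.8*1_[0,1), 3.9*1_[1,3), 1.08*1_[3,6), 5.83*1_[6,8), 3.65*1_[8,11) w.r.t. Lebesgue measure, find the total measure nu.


Integrate each piece of the Radon-Nikodym derivative:
Step 1: integral_0^1 5.8 dx = 5.8*(1-0) = 5.8*1 = 5.8
Step 2: integral_1^3 3.9 dx = 3.9*(3-1) = 3.9*2 = 7.8
Step 3: integral_3^6 1.08 dx = 1.08*(6-3) = 1.08*3 = 3.24
Step 4: integral_6^8 5.83 dx = 5.83*(8-6) = 5.83*2 = 11.66
Step 5: integral_8^11 3.65 dx = 3.65*(11-8) = 3.65*3 = 10.95
Total: 5.8 + 7.8 + 3.24 + 11.66 + 10.95 = 39.45


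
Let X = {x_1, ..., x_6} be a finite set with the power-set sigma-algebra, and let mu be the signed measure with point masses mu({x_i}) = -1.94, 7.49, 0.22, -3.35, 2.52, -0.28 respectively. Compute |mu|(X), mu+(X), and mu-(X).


Step 1: Every measurable set is a union of atoms (the cells / points), so a Hahn decomposition is
  obtained by grouping atoms by sign: P = union of atoms with mu > 0, N = union of the remaining atoms.
  Atoms in P (indices): 2, 3, 5;  atoms in N (indices): 1, 4, 6
  Positive values: 7.49, 0.22, 2.52
  Negative values: -1.94, -3.35, -0.28
Step 2: mu+(X) = mu(P) = sum of positive atom values = 10.23
Step 3: mu-(X) = -mu(N) = sum of |negative atom values| = 5.57
Step 4: |mu|(X) = mu+(X) + mu-(X) = 10.23 + 5.57 = 15.8
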